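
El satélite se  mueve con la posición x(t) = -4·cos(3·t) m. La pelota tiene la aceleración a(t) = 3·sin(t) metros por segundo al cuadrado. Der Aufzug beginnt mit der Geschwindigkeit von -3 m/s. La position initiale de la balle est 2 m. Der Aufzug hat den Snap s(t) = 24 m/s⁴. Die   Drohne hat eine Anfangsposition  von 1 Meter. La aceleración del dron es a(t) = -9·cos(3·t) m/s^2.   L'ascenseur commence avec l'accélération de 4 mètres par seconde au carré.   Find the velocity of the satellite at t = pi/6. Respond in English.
We must differentiate our position equation x(t) = -4·cos(3·t) 1 time. Taking d/dt of x(t), we find v(t) = 12·sin(3·t). Using v(t) = 12·sin(3·t) and substituting t = pi/6, we find v = 12.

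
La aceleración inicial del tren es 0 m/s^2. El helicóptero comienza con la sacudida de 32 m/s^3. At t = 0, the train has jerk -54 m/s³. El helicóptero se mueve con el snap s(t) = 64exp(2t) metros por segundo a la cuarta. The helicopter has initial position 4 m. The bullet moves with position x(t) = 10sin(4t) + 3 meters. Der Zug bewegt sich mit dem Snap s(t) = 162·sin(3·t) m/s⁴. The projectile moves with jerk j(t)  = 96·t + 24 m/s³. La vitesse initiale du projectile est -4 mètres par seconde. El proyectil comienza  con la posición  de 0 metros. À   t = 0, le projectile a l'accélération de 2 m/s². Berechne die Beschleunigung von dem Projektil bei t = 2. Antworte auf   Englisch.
We need to integrate our jerk equation j(t) = 96·t + 24 1 time. Taking ∫j(t)dt and applying a(0) = 2, we find a(t) = 48·t^2 + 24·t + 2. We have acceleration a(t) = 48·t^2 + 24·t + 2. Substituting t = 2: a(2) = 242.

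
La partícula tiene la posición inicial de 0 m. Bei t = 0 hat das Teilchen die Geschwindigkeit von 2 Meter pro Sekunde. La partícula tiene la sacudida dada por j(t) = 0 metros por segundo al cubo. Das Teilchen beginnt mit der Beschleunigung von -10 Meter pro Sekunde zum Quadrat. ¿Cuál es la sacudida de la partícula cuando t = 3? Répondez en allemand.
Wir haben den Ruck j(t) = 0. Durch Einsetzen von t = 3: j(3) = 0.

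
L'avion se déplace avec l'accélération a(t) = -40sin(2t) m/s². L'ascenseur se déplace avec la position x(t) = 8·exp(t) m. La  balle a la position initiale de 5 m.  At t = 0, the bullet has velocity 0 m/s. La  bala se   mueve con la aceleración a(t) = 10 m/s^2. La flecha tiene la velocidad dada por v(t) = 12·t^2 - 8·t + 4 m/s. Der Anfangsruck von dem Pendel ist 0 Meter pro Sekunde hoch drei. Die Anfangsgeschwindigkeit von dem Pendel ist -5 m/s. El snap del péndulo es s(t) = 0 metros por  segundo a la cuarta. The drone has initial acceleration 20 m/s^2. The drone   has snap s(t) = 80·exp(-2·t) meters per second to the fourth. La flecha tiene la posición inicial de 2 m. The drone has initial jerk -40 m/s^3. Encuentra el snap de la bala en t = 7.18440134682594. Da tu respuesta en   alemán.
Wir müssen unsere Gleichung für die Beschleunigung a(t) = 10 2-mal ableiten. Mit d/dt von a(t) finden wir j(t) = 0. Mit d/dt von j(t) finden wir s(t) = 0. Wir haben den Snap s(t) = 0. Durch Einsetzen von t = 7.18440134682594: s(7.18440134682594) = 0.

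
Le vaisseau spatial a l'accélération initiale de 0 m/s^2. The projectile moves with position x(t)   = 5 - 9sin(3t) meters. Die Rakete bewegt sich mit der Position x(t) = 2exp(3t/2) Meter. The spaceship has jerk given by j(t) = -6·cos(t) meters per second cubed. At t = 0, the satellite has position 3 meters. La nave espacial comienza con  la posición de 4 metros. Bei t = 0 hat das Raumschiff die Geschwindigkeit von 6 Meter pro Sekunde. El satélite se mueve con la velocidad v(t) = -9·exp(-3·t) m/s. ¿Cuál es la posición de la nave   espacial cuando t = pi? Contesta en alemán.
Um dies zu lösen, müssen wir 3 Integrale unserer Gleichung für den Ruck j(t) = -6·cos(t) finden. Die Stammfunktion von dem Ruck, mit a(0) = 0, ergibt die Beschleunigung: a(t) = -6·sin(t). Durch Integration von der Beschleunigung und Verwendung der Anfangsbedingung v(0) = 6, erhalten wir v(t) = 6·cos(t). Das Integral von der Geschwindigkeit, mit x(0) = 4, ergibt die Position: x(t) = 6·sin(t) + 4. Wir haben die Position x(t) = 6·sin(t) + 4. Durch Einsetzen von t = pi: x(pi) = 4.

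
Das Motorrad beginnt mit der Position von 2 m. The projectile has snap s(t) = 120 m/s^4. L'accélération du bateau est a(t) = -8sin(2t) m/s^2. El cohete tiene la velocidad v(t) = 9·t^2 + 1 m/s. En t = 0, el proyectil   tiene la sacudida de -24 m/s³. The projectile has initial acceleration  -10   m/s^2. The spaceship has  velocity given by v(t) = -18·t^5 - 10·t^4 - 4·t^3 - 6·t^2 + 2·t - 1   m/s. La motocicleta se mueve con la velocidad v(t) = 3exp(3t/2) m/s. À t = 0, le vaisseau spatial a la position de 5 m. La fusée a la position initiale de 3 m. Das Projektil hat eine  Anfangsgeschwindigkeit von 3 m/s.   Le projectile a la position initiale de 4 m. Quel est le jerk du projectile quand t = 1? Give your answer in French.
Nous devons intégrer notre équation du snap s(t) = 120 1 fois. La primitive du snap est le jerk. En utilisant j(0) = -24, nous obtenons j(t) = 120·t - 24. De l'équation du jerk j(t) = 120·t - 24, nous substituons t = 1 pour obtenir j = 96.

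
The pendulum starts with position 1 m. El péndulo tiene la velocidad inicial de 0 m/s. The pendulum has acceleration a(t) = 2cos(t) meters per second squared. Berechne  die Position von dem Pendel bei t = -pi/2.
Wir müssen unsere Gleichung für die Beschleunigung a(t) = 2·cos(t) 2-mal integrieren. Durch Integration von der Beschleunigung und Verwendung der Anfangsbedingung v(0) = 0, erhalten wir v(t) = 2·sin(t). Mit ∫v(t)dt und Anwendung von x(0) = 1, finden wir x(t) = 3 - 2·cos(t). Mit x(t) = 3 - 2·cos(t) und Einsetzen von t = -pi/2, finden wir x = 3.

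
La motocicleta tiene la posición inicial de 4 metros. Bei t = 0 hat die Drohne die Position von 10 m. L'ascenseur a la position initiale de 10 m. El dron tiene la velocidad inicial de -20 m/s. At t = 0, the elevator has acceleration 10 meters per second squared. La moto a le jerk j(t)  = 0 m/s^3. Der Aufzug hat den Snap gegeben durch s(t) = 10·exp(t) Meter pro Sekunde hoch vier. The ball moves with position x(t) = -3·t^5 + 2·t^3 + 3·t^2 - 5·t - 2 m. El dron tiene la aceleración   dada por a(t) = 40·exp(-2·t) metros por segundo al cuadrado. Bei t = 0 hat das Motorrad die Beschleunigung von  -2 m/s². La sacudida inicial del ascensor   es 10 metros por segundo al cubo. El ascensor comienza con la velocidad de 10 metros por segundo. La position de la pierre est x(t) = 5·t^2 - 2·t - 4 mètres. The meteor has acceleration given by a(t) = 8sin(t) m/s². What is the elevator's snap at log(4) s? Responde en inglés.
Using s(t) = 10·exp(t) and substituting t = log(4), we find s = 40.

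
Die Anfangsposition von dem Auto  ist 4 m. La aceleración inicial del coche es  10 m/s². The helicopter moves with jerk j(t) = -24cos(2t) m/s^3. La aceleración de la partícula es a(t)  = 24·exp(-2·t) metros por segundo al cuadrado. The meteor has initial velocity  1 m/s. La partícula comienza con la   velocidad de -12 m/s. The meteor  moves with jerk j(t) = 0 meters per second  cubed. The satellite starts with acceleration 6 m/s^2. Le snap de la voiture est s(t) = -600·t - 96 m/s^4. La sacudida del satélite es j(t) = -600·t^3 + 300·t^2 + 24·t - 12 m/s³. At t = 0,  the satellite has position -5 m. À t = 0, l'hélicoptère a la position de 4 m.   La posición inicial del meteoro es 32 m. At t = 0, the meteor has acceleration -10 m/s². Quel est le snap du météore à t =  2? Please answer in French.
En partant du jerk j(t) = 0, nous prenons 1 dérivée. En dérivant le jerk, nous obtenons le snap: s(t) = 0. En utilisant s(t) = 0 et en substituant t = 2, nous trouvons s = 0.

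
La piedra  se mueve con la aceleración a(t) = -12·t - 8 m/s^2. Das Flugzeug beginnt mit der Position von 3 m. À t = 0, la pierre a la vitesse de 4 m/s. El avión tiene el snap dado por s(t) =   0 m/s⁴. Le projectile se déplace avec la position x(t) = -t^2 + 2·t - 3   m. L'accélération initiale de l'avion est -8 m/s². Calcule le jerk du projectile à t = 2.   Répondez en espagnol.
Debemos derivar nuestra ecuación de la posición x(t) = -t^2 + 2·t - 3 3 veces. La derivada de la posición da la velocidad: v(t) = 2 - 2·t. La derivada de la velocidad da la aceleración: a(t) = -2. Derivando la aceleración, obtenemos la sacudida: j(t) = 0. De la ecuación de la sacudida j(t) = 0, sustituimos t = 2 para obtener j = 0.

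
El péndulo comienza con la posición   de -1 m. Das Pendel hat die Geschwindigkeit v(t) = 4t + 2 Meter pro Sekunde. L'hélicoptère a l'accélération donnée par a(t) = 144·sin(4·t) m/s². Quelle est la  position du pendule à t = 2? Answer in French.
Nous devons trouver la primitive de notre équation de la vitesse v(t) = 4·t + 2 1 fois. En prenant ∫v(t)dt et en appliquant x(0) = -1, nous trouvons x(t) = 2·t^2 + 2·t - 1. Nous avons la position x(t) = 2·t^2 + 2·t - 1. En substituant t = 2: x(2) = 11.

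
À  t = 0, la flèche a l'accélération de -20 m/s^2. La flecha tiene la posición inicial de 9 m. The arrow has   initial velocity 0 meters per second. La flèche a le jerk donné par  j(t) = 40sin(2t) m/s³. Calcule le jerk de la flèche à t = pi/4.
Nous avons le jerk j(t) = 40·sin(2·t). En substituant t = pi/4: j(pi/4) = 40.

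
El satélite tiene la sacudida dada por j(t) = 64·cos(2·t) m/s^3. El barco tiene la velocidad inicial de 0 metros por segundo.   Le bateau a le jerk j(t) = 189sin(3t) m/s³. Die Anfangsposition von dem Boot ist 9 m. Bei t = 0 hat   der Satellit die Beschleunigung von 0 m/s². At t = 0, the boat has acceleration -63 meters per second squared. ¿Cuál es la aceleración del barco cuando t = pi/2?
Para resolver esto, necesitamos tomar 1 antiderivada de nuestra ecuación de la sacudida j(t) = 189·sin(3·t). Tomando ∫j(t)dt y aplicando a(0) = -63, encontramos a(t) = -63·cos(3·t). Tenemos la aceleración a(t) = -63·cos(3·t). Sustituyendo t = pi/2: a(pi/2) = 0.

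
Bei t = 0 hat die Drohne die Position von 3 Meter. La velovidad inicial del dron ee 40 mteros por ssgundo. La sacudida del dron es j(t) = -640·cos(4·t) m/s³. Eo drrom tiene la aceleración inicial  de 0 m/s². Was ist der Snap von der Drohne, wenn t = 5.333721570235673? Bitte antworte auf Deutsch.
Wir müssen unsere Gleichung für den Ruck j(t) = -640·cos(4·t) 1-mal ableiten. Die Ableitung von dem Ruck ergibt den Snap: s(t) = 2560·sin(4·t). Mit s(t) = 2560·sin(4·t) und Einsetzen von t = 5.333721570235673, finden wir s = 1562.00913290059.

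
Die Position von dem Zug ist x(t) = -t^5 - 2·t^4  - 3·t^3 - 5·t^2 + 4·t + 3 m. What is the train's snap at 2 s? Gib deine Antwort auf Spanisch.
Debemos derivar nuestra ecuación de la posición x(t) = -t^5 - 2·t^4 - 3·t^3 - 5·t^2 + 4·t + 3 4 veces. Tomando d/dt de x(t), encontramos v(t) = -5·t^4 - 8·t^3 - 9·t^2 - 10·t + 4. Tomando d/dt de v(t), encontramos a(t) = -20·t^3 - 24·t^2 - 18·t - 10. La derivada de la aceleración da la sacudida: j(t) = -60·t^2 - 48·t - 18. Derivando la sacudida, obtenemos el snap: s(t) = -120·t - 48. De la ecuación del snap s(t) = -120·t - 48, sustituimos t = 2 para obtener s = -288.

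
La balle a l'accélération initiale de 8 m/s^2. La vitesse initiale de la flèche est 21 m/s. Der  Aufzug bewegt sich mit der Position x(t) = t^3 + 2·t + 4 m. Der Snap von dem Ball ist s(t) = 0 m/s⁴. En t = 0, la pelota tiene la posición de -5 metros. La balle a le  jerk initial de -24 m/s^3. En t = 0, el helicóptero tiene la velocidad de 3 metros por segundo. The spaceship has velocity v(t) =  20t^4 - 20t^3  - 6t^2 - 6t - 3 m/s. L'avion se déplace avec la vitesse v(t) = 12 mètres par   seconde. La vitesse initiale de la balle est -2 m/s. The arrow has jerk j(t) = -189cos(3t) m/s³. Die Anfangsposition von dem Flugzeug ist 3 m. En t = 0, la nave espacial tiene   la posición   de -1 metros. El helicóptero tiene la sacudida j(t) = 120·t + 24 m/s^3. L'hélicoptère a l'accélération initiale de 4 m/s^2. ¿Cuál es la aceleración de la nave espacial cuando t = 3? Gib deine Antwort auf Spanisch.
Partiendo de la velocidad v(t) = 20·t^4 - 20·t^3 - 6·t^2 - 6·t - 3, tomamos 1 derivada. La derivada de la velocidad da la aceleración: a(t) = 80·t^3 - 60·t^2 - 12·t - 6. Usando a(t) = 80·t^3 - 60·t^2 - 12·t - 6 y sustituyendo t = 3, encontramos a = 1578.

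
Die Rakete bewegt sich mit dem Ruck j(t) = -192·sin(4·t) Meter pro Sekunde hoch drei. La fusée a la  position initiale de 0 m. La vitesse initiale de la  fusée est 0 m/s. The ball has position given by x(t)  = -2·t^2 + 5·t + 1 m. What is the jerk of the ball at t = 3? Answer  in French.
Nous devons dériver notre équation de la position x(t) = -2·t^2 + 5·t + 1 3 fois. En prenant d/dt de x(t), nous trouvons v(t) = 5 - 4·t. En dérivant la vitesse, nous obtenons l'accélération: a(t) = -4. En dérivant l'accélération, nous obtenons le jerk: j(t) = 0. En utilisant j(t) = 0 et en substituant t = 3, nous trouvons j = 0.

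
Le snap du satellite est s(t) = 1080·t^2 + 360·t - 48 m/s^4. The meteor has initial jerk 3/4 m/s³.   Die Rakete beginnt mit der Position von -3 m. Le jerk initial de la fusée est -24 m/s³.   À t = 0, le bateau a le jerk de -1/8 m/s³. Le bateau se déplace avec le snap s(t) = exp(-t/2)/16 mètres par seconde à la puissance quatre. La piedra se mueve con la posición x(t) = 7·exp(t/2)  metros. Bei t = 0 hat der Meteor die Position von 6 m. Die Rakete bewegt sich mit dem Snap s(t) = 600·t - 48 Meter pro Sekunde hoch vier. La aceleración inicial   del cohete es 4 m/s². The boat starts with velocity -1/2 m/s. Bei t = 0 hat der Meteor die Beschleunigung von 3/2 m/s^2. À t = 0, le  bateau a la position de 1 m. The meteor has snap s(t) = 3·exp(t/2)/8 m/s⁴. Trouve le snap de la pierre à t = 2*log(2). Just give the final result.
s(2*log(2)) = 7/8.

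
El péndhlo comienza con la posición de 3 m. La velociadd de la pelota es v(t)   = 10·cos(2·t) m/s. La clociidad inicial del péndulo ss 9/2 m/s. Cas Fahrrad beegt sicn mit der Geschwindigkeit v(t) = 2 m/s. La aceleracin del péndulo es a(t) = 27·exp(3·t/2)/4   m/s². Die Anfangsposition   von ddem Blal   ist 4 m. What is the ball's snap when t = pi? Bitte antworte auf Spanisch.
Para resolver esto, necesitamos tomar 3 derivadas de nuestra ecuación de la velocidad v(t) = 10·cos(2·t). Derivando la velocidad, obtenemos la aceleración: a(t) = -20·sin(2·t). Derivando la aceleración, obtenemos la sacudida: j(t) = -40·cos(2·t). Tomando d/dt de j(t), encontramos s(t) = 80·sin(2·t). De la ecuación del snap s(t) = 80·sin(2·t), sustituimos t = pi para obtener s = 0.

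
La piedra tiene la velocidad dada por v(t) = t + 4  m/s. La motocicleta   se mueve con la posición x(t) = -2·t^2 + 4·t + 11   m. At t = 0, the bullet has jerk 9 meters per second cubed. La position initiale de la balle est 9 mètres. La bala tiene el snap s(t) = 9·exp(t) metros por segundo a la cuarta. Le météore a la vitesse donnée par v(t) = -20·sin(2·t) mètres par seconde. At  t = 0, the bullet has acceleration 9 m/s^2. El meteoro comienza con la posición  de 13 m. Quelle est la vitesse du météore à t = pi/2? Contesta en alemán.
Aus der Gleichung für die Geschwindigkeit v(t) = -20·sin(2·t), setzen wir t = pi/2 ein und erhalten v = 0.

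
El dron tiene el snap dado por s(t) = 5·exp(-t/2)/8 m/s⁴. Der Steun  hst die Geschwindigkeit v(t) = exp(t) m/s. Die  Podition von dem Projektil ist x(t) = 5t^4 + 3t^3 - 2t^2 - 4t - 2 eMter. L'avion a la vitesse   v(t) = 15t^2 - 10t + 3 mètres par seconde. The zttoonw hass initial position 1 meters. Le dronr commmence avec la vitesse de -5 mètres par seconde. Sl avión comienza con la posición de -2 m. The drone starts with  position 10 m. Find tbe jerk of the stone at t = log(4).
Starting from velocity v(t) = exp(t), we take 2 derivatives. The derivative of velocity gives acceleration: a(t) = exp(t). Differentiating acceleration, we get jerk: j(t) = exp(t). Using j(t) = exp(t) and substituting t = log(4), we find j = 4.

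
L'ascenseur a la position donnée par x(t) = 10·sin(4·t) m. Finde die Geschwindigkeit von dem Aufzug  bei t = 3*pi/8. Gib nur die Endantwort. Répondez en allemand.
Bei t = 3*pi/8, v = 0.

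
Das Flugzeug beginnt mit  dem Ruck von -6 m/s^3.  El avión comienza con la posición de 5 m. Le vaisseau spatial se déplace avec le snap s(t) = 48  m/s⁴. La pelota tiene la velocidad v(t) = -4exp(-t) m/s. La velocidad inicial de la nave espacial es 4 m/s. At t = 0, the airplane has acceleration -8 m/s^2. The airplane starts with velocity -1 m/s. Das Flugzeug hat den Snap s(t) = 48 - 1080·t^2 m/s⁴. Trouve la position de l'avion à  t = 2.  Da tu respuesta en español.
Necesitamos integrar nuestra ecuación del snap s(t) = 48 - 1080·t^2 4 veces. Tomando ∫s(t)dt y aplicando j(0) = -6, encontramos j(t) = -360·t^3 + 48·t - 6. Tomando ∫j(t)dt y aplicando a(0) = -8, encontramos a(t) = -90·t^4 + 24·t^2 - 6·t - 8. Tomando ∫a(t)dt y aplicando v(0) = -1, encontramos v(t) = -18·t^5 + 8·t^3 - 3·t^2 - 8·t - 1. La antiderivada de la velocidad, con x(0) = 5, da la posición: x(t) = -3·t^6 + 2·t^4 - t^3 - 4·t^2 - t + 5. De la ecuación de la posición x(t) = -3·t^6 + 2·t^4 - t^3 - 4·t^2 - t + 5, sustituimos t = 2 para obtener x = -181.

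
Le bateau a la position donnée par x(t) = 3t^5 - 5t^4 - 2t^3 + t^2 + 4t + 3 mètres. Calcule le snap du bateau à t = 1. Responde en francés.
Nous devons dériver notre équation de la position x(t) = 3·t^5 - 5·t^4 - 2·t^3 + t^2 + 4·t + 3 4 fois. En dérivant la position, nous obtenons la vitesse: v(t) = 15·t^4 - 20·t^3 - 6·t^2 + 2·t + 4. En dérivant la vitesse, nous obtenons l'accélération: a(t) = 60·t^3 - 60·t^2 - 12·t + 2. En prenant d/dt de a(t), nous trouvons j(t) = 180·t^2 - 120·t - 12. En dérivant le jerk, nous obtenons le snap: s(t) = 360·t - 120. Nous avons le snap s(t) = 360·t - 120. En substituant t = 1: s(1) = 240.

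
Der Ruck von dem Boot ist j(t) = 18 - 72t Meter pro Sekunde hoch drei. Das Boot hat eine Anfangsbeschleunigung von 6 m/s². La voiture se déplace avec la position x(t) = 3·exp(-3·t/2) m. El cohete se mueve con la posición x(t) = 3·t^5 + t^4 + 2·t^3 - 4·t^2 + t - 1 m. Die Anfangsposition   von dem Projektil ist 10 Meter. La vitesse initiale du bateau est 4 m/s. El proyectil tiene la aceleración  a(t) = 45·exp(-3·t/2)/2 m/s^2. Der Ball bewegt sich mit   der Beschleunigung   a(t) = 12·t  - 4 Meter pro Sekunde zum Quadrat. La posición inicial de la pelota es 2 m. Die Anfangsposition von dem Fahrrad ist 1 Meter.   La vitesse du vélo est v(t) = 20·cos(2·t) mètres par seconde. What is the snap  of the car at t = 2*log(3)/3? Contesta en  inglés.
To solve this, we need to take 4 derivatives of our position equation x(t) = 3·exp(-3·t/2). Taking d/dt of x(t), we find v(t) = -9·exp(-3·t/2)/2. Differentiating velocity, we get acceleration: a(t) = 27·exp(-3·t/2)/4. Differentiating acceleration, we get jerk: j(t) = -81·exp(-3·t/2)/8. The derivative of jerk gives snap: s(t) = 243·exp(-3·t/2)/16. We have snap s(t) = 243·exp(-3·t/2)/16. Substituting t = 2*log(3)/3: s(2*log(3)/3) = 81/16.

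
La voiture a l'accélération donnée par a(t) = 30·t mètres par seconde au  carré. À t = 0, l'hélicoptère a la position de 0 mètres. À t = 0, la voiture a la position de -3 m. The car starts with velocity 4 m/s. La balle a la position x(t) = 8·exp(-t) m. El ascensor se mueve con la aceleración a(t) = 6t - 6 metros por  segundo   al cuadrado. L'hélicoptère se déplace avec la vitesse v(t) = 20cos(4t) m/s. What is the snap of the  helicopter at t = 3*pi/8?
Starting from velocity v(t) = 20·cos(4·t), we take 3 derivatives. Differentiating velocity, we get acceleration: a(t) = -80·sin(4·t). Taking d/dt of a(t), we find j(t) = -320·cos(4·t). Differentiating jerk, we get snap: s(t) = 1280·sin(4·t). Using s(t) = 1280·sin(4·t) and substituting t = 3*pi/8, we find s = -1280.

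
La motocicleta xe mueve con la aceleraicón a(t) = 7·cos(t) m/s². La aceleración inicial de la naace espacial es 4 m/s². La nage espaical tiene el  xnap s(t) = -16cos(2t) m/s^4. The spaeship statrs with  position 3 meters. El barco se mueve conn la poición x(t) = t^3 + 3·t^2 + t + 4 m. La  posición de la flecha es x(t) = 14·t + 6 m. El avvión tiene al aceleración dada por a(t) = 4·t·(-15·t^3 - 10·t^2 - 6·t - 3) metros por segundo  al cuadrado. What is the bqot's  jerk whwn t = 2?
We must differentiate our position equation x(t) = t^3 + 3·t^2 + t + 4 3 times. The derivative of position gives velocity: v(t) = 3·t^2 + 6·t + 1. The derivative of velocity gives acceleration: a(t) = 6·t + 6. Taking d/dt of a(t), we find j(t) = 6. We have jerk j(t) = 6. Substituting t = 2: j(2) = 6.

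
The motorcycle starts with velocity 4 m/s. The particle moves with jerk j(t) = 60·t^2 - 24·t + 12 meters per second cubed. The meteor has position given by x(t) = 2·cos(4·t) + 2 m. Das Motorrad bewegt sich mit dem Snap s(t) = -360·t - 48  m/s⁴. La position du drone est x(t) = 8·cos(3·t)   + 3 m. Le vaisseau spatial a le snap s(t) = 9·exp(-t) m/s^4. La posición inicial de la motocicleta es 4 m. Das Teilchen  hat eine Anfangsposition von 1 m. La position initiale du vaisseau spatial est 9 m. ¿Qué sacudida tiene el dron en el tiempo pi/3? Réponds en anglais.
We must differentiate our position equation x(t) = 8·cos(3·t) + 3 3 times. The derivative of position gives velocity: v(t) = -24·sin(3·t). The derivative of velocity gives acceleration: a(t) = -72·cos(3·t). Differentiating acceleration, we get jerk: j(t) = 216·sin(3·t). From the given jerk equation j(t) = 216·sin(3·t), we substitute t = pi/3 to get j = 0.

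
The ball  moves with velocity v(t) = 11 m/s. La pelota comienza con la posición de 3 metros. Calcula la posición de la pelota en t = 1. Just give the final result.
En t = 1, x = 14.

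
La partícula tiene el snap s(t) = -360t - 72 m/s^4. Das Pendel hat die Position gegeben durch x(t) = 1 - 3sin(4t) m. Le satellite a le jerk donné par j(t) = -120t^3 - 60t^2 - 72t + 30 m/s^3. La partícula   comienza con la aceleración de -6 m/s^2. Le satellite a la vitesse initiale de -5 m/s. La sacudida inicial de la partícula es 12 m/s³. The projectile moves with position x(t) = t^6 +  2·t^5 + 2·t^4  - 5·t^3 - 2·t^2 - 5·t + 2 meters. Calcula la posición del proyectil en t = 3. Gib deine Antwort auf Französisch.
Nous avons la position x(t) = t^6 + 2·t^5 + 2·t^4 - 5·t^3 - 2·t^2 - 5·t + 2. En substituant t = 3: x(3) = 1211.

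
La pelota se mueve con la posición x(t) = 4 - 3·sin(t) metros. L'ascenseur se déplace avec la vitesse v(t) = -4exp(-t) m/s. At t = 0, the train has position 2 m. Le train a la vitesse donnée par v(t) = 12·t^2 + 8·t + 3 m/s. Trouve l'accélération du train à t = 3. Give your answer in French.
Pour résoudre ceci, nous devons prendre 1 dérivée de notre équation de la vitesse v(t) = 12·t^2 + 8·t + 3. La dérivée de la vitesse donne l'accélération: a(t) = 24·t + 8. De l'équation de l'accélération a(t) = 24·t + 8, nous substituons t = 3 pour obtenir a = 80.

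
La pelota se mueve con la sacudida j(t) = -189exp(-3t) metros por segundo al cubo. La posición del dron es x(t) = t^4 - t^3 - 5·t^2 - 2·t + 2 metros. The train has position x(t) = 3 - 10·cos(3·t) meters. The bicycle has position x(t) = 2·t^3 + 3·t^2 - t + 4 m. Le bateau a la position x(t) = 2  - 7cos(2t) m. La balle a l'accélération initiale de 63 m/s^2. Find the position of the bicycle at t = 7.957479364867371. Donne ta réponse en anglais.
Using x(t) = 2·t^3 + 3·t^2 - t + 4 and substituting t = 7.957479364867371, we find x = 1193.76566072786.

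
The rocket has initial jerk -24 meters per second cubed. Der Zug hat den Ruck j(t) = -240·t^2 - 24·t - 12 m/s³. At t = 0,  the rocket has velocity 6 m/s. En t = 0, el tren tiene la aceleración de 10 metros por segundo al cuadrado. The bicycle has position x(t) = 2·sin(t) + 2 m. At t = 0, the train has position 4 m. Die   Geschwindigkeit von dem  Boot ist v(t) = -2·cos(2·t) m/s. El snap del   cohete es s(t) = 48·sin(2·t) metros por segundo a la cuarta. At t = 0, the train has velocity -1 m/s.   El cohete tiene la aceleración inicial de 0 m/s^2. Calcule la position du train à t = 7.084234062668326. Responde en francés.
Nous devons trouver l'intégrale de notre équation du jerk j(t) = -240·t^2 - 24·t - 12 3 fois. En prenant ∫j(t)dt et en appliquant a(0) = 10, nous trouvons a(t) = -80·t^3 - 12·t^2 - 12·t + 10. En intégrant l'accélération et en utilisant la condition initiale v(0) = -1, nous obtenons v(t) = -20·t^4 - 4·t^3 - 6·t^2 + 10·t - 1. L'intégrale de la vitesse est la position. En utilisant x(0) = 4, nous obtenons x(t) = -4·t^5 - t^4 - 2·t^3 + 5·t^2 - t + 4. En utilisant x(t) = -4·t^5 - t^4 - 2·t^3 + 5·t^2 - t + 4 et en substituant t = 7.084234062668326, nous trouvons x = -74353.3351177582.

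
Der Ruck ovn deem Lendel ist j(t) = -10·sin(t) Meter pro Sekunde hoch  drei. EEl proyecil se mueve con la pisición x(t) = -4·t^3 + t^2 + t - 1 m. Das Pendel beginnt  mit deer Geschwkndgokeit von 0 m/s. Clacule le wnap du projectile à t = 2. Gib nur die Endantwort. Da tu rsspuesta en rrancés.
À t = 2, s = 0.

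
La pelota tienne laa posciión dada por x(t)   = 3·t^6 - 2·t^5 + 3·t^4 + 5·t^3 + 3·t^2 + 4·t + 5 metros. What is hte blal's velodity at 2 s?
We must differentiate our position equation x(t) = 3·t^6 - 2·t^5 + 3·t^4 + 5·t^3 + 3·t^2 + 4·t + 5 1 time. The derivative of position gives velocity: v(t) = 18·t^5 - 10·t^4 + 12·t^3 + 15·t^2 + 6·t + 4. From the given velocity equation v(t) = 18·t^5 - 10·t^4 + 12·t^3 + 15·t^2 + 6·t + 4, we substitute t = 2 to get v = 588.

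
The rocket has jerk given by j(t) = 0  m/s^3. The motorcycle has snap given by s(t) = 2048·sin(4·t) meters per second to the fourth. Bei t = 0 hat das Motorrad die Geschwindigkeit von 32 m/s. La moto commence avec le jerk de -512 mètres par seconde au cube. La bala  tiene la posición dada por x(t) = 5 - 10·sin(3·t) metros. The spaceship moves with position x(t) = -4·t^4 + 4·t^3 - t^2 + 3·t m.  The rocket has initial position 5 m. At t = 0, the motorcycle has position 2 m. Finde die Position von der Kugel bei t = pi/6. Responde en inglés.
From the given position equation x(t) = 5 - 10·sin(3·t), we substitute t = pi/6 to get x = -5.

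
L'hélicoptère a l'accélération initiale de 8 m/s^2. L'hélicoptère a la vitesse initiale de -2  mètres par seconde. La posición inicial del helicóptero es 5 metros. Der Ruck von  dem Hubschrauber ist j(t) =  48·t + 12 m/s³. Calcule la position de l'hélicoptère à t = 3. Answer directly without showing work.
La position à t = 3 est x = 251.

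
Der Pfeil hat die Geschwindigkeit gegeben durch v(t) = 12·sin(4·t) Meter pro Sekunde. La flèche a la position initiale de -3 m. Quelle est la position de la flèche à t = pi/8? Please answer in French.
Nous devons trouver l'intégrale de notre équation de la vitesse v(t) = 12·sin(4·t) 1 fois. En prenant ∫v(t)dt et en appliquant x(0) = -3, nous trouvons x(t) = -3·cos(4·t). En utilisant x(t) = -3·cos(4·t) et en substituant t = pi/8, nous trouvons x = 0.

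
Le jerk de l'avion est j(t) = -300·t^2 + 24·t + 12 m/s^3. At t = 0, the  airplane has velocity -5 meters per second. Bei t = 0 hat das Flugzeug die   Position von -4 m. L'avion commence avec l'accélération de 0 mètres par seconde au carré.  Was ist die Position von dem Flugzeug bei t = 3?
Ausgehend von dem Ruck j(t) = -300·t^2 + 24·t + 12, nehmen wir 3 Integrale. Das Integral von dem Ruck ist die Beschleunigung. Mit a(0) = 0 erhalten wir a(t) = 4·t·(-25·t^2 + 3·t + 3). Das Integral von der Beschleunigung, mit v(0) = -5, ergibt die Geschwindigkeit: v(t) = -25·t^4 + 4·t^3 + 6·t^2 - 5. Das Integral von der Geschwindigkeit, mit x(0) = -4, ergibt die Position: x(t) = -5·t^5 + t^4 + 2·t^3 - 5·t - 4. Mit x(t) = -5·t^5 + t^4 + 2·t^3 - 5·t - 4 und Einsetzen von t = 3, finden wir x = -1099.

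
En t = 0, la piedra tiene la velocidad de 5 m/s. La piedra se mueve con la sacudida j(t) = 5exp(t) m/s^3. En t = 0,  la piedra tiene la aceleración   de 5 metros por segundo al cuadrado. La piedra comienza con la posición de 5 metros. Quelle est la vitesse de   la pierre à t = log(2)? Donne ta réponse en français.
Pour résoudre ceci, nous devons prendre 2 intégrales de notre équation du jerk j(t) = 5·exp(t). La primitive du jerk est l'accélération. En utilisant a(0) = 5, nous obtenons a(t) = 5·exp(t). En prenant ∫a(t)dt et en appliquant v(0) = 5, nous trouvons v(t) = 5·exp(t). De l'équation de la vitesse v(t) = 5·exp(t), nous substituons t = log(2) pour obtenir v = 10.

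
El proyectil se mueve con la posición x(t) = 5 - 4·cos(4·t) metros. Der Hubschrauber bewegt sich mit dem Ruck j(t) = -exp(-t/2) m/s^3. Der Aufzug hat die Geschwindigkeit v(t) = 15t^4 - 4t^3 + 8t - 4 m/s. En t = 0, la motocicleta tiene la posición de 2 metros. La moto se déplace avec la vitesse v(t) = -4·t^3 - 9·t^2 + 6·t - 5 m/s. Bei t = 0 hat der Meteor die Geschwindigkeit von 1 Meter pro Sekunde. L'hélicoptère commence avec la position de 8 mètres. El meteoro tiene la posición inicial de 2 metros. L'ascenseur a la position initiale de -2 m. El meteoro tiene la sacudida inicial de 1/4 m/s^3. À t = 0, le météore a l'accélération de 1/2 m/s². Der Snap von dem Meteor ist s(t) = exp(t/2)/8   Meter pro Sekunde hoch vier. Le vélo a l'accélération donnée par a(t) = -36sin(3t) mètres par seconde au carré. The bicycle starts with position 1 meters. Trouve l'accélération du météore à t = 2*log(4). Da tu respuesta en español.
Para resolver esto, necesitamos tomar 2 integrales de nuestra ecuación del snap s(t) = exp(t/2)/8. Tomando ∫s(t)dt y aplicando j(0) = 1/4, encontramos j(t) = exp(t/2)/4. La integral de la sacudida es la aceleración. Usando a(0) = 1/2, obtenemos a(t) = exp(t/2)/2. Usando a(t) = exp(t/2)/2 y sustituyendo t = 2*log(4), encontramos a = 2.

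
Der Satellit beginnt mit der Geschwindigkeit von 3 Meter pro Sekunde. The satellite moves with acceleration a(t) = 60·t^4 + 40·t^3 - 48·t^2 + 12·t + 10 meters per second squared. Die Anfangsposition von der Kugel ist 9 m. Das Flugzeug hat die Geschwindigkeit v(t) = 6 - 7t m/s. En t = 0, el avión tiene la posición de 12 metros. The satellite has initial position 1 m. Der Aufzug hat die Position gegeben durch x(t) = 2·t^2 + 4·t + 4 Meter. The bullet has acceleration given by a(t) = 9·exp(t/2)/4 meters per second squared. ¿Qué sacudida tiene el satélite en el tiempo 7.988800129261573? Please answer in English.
To solve this, we need to take 1 derivative of our acceleration equation a(t) = 60·t^4 + 40·t^3 - 48·t^2 + 12·t + 10. The derivative of acceleration gives jerk: j(t) = 240·t^3 + 120·t^2 - 96·t + 12. From the given jerk equation j(t) = 240·t^3 + 120·t^2 - 96·t + 12, we substitute t = 7.988800129261573 to get j = 129268.218625150.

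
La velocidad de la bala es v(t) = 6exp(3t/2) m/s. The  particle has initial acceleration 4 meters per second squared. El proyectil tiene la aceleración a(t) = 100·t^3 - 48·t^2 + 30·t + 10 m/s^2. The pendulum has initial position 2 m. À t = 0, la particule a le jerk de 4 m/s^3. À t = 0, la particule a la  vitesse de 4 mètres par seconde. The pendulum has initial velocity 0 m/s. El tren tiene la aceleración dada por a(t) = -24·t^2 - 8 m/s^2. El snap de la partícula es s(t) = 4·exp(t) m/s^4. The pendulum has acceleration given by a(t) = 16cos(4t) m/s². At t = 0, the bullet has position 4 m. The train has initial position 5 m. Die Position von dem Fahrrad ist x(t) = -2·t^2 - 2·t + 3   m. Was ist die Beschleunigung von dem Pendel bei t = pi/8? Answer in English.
Using a(t) = 16·cos(4·t) and substituting t = pi/8, we find a = 0.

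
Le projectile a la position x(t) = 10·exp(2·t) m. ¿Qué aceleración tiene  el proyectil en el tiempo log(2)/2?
Debemos derivar nuestra ecuación de la posición x(t) = 10·exp(2·t) 2 veces. La derivada de la posición da la velocidad: v(t) = 20·exp(2·t). Derivando la velocidad, obtenemos la aceleración: a(t) = 40·exp(2·t). De la ecuación de la aceleración a(t) = 40·exp(2·t), sustituimos t = log(2)/2 para obtener a = 80.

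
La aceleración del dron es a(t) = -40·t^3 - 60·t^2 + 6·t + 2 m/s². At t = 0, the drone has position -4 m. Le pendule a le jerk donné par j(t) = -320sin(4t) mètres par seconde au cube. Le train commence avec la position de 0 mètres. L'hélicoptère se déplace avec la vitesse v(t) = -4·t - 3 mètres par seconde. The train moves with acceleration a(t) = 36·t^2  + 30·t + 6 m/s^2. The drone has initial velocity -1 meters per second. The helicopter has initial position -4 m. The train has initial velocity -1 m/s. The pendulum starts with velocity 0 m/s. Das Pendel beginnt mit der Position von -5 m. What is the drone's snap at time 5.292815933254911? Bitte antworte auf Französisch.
Nous devons dériver notre équation de l'accélération a(t) = -40·t^3 - 60·t^2 + 6·t + 2 2 fois. La dérivée de l'accélération donne le jerk: j(t) = -120·t^2 - 120·t + 6. En dérivant le jerk, nous obtenons le snap: s(t) = -240·t - 120. En utilisant s(t) = -240·t - 120 et en substituant t = 5.292815933254911, nous trouvons s = -1390.27582398118.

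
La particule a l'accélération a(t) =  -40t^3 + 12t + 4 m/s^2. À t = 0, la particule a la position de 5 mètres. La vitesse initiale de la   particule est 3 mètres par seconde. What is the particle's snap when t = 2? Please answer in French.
Nous devons dériver notre équation de l'accélération a(t) = -40·t^3 + 12·t + 4 2 fois. En dérivant l'accélération, nous obtenons le jerk: j(t) = 12 - 120·t^2. En prenant d/dt de j(t), nous trouvons s(t) = -240·t. De l'équation du snap s(t) = -240·t, nous substituons t = 2 pour obtenir s = -480.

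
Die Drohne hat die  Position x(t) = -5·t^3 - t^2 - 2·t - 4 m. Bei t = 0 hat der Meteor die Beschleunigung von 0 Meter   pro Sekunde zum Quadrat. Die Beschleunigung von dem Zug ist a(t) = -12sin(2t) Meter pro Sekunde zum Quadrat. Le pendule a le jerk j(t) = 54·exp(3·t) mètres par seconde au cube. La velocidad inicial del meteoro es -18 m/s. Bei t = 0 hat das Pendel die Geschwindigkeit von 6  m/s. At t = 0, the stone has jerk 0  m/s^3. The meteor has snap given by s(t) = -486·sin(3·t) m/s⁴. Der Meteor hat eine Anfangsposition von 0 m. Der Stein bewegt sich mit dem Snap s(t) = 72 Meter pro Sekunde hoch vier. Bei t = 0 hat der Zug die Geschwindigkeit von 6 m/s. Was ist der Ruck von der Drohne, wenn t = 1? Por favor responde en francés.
Nous devons dériver notre équation de la position x(t) = -5·t^3 - t^2 - 2·t - 4 3 fois. En prenant d/dt de x(t), nous trouvons v(t) = -15·t^2 - 2·t - 2. En dérivant la vitesse, nous obtenons l'accélération: a(t) = -30·t - 2. En prenant d/dt de a(t), nous trouvons j(t) = -30. De l'équation du jerk j(t) = -30, nous substituons t = 1 pour obtenir j = -30.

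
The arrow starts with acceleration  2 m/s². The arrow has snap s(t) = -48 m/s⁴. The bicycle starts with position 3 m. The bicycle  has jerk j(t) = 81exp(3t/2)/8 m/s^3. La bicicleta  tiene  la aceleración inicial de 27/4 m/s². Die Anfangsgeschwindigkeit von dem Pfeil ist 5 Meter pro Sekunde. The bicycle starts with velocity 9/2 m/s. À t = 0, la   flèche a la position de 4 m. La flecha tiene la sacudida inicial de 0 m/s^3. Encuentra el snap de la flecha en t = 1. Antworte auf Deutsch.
Aus der Gleichung für den Snap s(t) = -48, setzen wir t = 1 ein und erhalten s = -48.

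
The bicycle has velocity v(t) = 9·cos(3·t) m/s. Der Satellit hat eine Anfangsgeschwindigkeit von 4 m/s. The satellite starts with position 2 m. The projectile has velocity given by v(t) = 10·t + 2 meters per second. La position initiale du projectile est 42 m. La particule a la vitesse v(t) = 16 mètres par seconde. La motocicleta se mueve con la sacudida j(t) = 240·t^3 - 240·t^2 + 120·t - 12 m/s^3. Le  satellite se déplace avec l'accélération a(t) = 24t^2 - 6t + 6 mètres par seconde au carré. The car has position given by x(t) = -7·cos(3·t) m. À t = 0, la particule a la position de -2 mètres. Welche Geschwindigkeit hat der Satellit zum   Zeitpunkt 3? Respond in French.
Nous devons intégrer notre équation de l'accélération a(t) = 24·t^2 - 6·t + 6 1 fois. L'intégrale de l'accélération, avec v(0) = 4, donne la vitesse: v(t) = 8·t^3 - 3·t^2 + 6·t + 4. De l'équation de la vitesse v(t) = 8·t^3 - 3·t^2 + 6·t + 4, nous substituons t = 3 pour obtenir v = 211.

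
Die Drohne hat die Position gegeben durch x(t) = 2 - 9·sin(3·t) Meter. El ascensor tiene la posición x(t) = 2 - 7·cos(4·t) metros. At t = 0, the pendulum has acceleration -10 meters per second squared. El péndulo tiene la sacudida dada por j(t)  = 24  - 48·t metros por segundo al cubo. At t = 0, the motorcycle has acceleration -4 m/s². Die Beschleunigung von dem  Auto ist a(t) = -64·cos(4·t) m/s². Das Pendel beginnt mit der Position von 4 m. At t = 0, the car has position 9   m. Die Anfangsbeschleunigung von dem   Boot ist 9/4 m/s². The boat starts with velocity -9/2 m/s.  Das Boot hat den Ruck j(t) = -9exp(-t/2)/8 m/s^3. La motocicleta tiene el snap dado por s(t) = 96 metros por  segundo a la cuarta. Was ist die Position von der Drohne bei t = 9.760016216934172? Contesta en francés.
Nous avons la position x(t) = 2 - 9·sin(3·t). En substituant t = 9.760016216934172: x(9.760016216934172) = 9.60090437009340.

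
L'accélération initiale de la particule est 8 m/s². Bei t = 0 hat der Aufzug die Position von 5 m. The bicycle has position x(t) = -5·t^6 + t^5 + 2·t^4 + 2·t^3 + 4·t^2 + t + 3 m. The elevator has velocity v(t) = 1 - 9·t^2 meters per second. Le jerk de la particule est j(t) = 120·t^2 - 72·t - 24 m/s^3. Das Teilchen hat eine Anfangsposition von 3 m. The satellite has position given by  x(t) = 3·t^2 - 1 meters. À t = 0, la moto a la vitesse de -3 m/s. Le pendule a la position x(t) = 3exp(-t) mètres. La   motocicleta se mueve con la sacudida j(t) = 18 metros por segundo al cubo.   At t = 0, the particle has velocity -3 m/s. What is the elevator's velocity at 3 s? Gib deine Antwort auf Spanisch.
Tenemos la velocidad v(t) = 1 - 9·t^2. Sustituyendo t = 3: v(3) = -80.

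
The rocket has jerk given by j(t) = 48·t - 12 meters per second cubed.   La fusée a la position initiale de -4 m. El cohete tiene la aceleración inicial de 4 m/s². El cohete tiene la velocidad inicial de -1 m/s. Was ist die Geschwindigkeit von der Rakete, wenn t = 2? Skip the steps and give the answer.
Bei t = 2, v = 47.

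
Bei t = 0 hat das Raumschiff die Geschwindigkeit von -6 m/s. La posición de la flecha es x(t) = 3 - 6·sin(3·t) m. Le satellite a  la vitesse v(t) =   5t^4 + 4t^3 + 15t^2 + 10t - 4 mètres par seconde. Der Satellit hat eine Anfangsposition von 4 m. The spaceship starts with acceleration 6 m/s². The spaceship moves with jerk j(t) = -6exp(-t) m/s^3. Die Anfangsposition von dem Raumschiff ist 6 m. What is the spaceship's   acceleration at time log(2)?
Starting from jerk j(t) = -6·exp(-t), we take 1 integral. The antiderivative of jerk, with a(0) = 6, gives acceleration: a(t) = 6·exp(-t). We have acceleration a(t) = 6·exp(-t). Substituting t = log(2): a(log(2)) = 3.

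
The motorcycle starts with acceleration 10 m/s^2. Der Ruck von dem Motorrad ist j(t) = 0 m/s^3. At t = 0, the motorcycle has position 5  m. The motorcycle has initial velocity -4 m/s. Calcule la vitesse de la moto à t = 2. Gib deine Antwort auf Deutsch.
Wir müssen das Integral unserer Gleichung für den Ruck j(t) = 0 2-mal finden. Die Stammfunktion von dem Ruck, mit a(0) = 10, ergibt die Beschleunigung: a(t) = 10. Durch Integration von der Beschleunigung und Verwendung der Anfangsbedingung v(0) = -4, erhalten wir v(t) = 10·t - 4. Aus der Gleichung für die Geschwindigkeit v(t) = 10·t - 4, setzen wir t = 2 ein und erhalten v = 16.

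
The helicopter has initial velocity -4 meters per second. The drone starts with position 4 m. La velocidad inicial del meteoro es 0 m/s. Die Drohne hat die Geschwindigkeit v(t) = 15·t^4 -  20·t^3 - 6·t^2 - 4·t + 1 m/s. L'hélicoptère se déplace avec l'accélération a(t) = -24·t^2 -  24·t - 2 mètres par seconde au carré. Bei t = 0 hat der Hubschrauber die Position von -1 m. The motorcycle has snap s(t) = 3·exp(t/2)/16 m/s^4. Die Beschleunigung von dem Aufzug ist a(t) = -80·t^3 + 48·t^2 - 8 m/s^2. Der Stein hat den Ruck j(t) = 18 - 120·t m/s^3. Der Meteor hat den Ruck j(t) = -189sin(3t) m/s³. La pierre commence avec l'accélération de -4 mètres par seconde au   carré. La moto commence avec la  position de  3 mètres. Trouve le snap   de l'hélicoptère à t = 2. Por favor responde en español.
Partiendo de la aceleración a(t) = -24·t^2 - 24·t - 2, tomamos 2 derivadas. Derivando la aceleración, obtenemos la sacudida: j(t) = -48·t - 24. Tomando d/dt de j(t), encontramos s(t) = -48. Usando s(t) = -48 y sustituyendo t = 2, encontramos s = -48.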